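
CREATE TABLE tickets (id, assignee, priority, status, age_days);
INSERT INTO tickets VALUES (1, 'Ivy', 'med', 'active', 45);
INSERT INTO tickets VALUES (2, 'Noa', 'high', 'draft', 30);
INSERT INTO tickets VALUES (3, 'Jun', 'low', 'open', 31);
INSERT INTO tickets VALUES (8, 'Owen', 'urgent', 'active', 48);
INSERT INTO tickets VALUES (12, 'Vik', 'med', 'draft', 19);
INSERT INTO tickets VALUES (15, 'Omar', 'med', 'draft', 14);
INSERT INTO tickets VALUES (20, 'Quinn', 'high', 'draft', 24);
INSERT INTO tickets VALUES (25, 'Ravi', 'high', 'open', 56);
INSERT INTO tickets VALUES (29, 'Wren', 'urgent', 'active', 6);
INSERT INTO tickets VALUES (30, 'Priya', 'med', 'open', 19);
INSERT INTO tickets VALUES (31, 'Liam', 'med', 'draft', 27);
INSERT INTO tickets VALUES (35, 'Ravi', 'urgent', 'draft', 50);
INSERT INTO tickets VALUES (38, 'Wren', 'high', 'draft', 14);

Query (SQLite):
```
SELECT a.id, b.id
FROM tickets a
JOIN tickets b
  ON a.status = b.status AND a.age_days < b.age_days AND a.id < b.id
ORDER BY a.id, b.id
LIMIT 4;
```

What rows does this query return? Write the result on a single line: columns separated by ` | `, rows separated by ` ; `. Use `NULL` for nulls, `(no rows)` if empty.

Pairs (a,b) with same status, a.age_days < b.age_days, a.id < b.id.
status groups: active:{1,8,29} draft:{2,12,15,20,31,35,38} open:{3,25,30}
Ordered by (a.id, b.id); first 4.

1 | 8 ; 2 | 35 ; 3 | 25 ; 12 | 20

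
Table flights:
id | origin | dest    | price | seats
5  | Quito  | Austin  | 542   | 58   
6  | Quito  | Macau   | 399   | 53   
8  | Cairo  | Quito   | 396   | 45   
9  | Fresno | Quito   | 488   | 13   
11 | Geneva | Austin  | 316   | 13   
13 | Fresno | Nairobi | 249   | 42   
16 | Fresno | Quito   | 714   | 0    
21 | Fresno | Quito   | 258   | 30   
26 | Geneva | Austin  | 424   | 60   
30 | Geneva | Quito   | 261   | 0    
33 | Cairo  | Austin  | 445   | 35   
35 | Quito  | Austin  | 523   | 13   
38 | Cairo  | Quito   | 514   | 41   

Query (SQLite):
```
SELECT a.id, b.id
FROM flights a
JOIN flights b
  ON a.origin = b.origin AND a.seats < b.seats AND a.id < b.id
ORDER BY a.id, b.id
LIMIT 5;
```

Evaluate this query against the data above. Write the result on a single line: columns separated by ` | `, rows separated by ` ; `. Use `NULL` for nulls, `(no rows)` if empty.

9 | 13 ; 9 | 21 ; 11 | 26 ; 16 | 21 ; 33 | 38

Pairs (a,b) with same origin, a.seats < b.seats, a.id < b.id.
origin groups: Cairo:{8,33,38} Fresno:{9,13,16,21} Geneva:{11,26,30} Quito:{5,6,35}
Ordered by (a.id, b.id); first 5.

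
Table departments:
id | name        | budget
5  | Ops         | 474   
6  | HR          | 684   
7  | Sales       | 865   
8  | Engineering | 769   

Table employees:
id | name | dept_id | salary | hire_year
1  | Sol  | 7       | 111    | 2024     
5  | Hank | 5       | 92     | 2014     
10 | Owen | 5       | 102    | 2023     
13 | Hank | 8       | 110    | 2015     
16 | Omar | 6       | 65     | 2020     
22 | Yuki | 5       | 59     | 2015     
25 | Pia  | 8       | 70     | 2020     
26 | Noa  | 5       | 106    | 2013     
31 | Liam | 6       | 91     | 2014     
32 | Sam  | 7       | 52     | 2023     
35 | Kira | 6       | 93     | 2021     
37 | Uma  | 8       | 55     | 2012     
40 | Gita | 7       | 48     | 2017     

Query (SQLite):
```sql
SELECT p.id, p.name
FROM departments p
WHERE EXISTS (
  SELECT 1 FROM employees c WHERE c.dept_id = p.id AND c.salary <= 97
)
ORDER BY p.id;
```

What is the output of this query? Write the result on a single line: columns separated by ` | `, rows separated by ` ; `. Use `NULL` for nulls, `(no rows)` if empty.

5 | Ops ; 6 | HR ; 7 | Sales ; 8 | Engineering

For each departments row, check whether any employees with matching dept_id has salary <= 97.
Keep rows where that is true.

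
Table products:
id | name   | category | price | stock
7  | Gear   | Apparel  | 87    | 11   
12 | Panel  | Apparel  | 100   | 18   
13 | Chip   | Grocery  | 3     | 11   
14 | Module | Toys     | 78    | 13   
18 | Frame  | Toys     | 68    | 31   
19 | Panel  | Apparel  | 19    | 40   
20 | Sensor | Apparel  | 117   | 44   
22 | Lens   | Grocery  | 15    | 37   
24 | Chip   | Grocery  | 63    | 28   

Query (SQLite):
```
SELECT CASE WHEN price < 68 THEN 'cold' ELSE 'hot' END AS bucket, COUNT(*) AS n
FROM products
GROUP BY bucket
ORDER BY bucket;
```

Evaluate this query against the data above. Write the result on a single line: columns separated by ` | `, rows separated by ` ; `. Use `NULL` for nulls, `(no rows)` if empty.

Bucket rows by price < 68 → 'cold' else 'hot'; count each bucket.

cold | 4 ; hot | 5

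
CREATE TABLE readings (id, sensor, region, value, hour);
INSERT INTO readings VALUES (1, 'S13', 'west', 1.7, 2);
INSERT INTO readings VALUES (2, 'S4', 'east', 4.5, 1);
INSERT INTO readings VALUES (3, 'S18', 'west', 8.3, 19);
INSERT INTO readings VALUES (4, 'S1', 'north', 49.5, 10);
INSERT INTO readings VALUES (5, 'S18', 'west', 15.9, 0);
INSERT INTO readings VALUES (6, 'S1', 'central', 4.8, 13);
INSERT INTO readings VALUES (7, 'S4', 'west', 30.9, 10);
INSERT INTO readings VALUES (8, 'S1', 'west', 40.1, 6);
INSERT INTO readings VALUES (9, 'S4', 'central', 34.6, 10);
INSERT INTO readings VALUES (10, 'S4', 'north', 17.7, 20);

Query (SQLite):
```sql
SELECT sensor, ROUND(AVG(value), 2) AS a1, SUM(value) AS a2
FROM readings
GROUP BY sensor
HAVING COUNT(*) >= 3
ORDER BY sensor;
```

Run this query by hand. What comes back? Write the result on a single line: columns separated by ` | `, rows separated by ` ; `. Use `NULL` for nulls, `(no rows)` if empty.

Group readings by sensor.
Per group compute: ROUND(AVG(value), 2), SUM(value).
HAVING: drop groups with fewer than 3 rows.
  S1: ids {4, 6, 8} → ROUND(AVG(value), 2)=31.47, SUM(value)=94.4
  S13: ids {1} → ROUND(AVG(value), 2)=1.7, SUM(value)=1.7
  S18: ids {3, 5} → ROUND(AVG(value), 2)=12.1, SUM(value)=24.2
  S4: ids {2, 7, 9, 10} → ROUND(AVG(value), 2)=21.93, SUM(value)=87.7

S1 | 31.47 | 94.4 ; S4 | 21.93 | 87.7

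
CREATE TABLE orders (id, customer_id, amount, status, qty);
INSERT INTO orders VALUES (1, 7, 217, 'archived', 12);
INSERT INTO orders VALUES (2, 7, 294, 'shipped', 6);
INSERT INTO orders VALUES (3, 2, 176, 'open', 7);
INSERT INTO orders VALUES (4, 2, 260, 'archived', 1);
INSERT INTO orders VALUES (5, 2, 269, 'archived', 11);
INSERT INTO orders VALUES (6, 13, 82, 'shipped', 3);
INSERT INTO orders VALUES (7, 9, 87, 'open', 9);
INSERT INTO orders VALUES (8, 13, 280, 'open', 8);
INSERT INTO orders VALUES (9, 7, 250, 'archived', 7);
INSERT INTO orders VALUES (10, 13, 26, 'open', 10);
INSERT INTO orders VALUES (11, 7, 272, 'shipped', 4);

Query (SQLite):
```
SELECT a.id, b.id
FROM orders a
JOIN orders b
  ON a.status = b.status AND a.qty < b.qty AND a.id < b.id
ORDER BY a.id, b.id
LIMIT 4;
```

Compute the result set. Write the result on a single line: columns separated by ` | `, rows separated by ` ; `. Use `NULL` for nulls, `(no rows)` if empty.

3 | 7 ; 3 | 8 ; 3 | 10 ; 4 | 5

Pairs (a,b) with same status, a.qty < b.qty, a.id < b.id.
status groups: archived:{1,4,5,9} open:{3,7,8,10} shipped:{2,6,11}
Ordered by (a.id, b.id); first 4.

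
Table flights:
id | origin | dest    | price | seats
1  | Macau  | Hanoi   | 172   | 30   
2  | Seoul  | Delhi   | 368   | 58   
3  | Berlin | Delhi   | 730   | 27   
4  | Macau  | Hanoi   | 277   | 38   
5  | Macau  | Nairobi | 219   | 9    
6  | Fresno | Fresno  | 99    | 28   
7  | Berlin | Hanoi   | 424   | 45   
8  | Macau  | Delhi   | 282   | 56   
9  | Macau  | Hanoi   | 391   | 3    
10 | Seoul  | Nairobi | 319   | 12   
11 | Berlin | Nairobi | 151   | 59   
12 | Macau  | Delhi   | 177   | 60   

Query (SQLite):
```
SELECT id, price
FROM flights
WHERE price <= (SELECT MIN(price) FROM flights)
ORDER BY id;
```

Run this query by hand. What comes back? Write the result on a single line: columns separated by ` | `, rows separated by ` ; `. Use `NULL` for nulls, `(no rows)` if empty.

Scalar subquery: MIN(price) over all flights rows = 99.
Keep rows where price <= that value.

6 | 99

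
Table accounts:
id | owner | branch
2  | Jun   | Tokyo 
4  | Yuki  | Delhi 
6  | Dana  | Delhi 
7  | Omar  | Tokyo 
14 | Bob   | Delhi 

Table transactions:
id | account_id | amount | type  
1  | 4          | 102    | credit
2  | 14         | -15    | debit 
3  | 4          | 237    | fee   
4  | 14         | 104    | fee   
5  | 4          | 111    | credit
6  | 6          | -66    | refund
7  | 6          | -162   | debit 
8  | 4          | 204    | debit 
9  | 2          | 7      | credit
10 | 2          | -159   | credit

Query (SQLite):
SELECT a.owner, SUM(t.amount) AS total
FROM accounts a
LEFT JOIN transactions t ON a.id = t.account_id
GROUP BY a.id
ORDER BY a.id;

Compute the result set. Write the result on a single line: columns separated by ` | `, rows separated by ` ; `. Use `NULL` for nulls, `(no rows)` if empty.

LEFT JOIN keeps every accounts row; unmatched ones get NULL for transactions columns.
Group by accounts.id and compute SUM(t.amount). SUM over an all-NULL group is NULL.
  2: ids {9, 10} → SUM(t.amount)=-152
  4: ids {1, 3, 5, 8} → SUM(t.amount)=654
  6: ids {6, 7} → SUM(t.amount)=-228
  7: ids {—} → SUM(t.amount)=NULL
  14: ids {2, 4} → SUM(t.amount)=89

Jun | -152 ; Yuki | 654 ; Dana | -228 ; Omar | NULL ; Bob | 89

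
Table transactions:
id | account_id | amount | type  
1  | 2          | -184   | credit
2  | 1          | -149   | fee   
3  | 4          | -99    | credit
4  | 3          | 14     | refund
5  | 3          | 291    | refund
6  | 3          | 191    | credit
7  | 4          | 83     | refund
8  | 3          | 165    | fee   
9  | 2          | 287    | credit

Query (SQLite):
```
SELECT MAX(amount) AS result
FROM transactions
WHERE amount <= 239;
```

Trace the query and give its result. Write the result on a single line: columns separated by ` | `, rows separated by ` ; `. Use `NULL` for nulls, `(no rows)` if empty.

Rows where amount <= 239 → amount values: [-184, -149, -99, 14, 191, 83, 165].
MAX of non-NULL values = 191.

191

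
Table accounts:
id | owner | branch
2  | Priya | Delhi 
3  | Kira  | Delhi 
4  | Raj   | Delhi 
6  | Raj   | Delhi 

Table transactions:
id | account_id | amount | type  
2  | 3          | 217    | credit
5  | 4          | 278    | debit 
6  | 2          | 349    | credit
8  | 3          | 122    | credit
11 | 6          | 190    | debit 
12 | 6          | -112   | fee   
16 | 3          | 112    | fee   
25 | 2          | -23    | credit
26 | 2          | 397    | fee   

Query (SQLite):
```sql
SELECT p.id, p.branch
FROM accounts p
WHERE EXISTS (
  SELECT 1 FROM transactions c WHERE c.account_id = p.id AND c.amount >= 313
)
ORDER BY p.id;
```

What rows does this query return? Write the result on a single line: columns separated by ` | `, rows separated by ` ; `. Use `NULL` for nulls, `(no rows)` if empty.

For each accounts row, check whether any transactions with matching account_id has amount >= 313.
Keep rows where that is true.

2 | Delhi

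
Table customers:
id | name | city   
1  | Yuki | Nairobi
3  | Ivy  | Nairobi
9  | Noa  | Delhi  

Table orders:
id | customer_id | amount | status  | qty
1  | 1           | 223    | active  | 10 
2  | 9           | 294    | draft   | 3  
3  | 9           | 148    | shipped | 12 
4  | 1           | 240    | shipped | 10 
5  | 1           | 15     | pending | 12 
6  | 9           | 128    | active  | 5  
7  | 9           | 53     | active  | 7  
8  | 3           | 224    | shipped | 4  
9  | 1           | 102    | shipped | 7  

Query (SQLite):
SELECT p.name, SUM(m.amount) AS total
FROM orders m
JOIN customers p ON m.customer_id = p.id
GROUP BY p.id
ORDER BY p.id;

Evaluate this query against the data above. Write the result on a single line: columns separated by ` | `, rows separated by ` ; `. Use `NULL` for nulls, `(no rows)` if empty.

Yuki | 580 ; Ivy | 224 ; Noa | 623

Join each orders row to its customers via customer_id.
Group joined rows by customers.id; compute SUM(m.amount) per group.
  1: ids {1, 4, 5, 9} → SUM(m.amount)=580
  3: ids {8} → SUM(m.amount)=224
  9: ids {2, 3, 6, 7} → SUM(m.amount)=623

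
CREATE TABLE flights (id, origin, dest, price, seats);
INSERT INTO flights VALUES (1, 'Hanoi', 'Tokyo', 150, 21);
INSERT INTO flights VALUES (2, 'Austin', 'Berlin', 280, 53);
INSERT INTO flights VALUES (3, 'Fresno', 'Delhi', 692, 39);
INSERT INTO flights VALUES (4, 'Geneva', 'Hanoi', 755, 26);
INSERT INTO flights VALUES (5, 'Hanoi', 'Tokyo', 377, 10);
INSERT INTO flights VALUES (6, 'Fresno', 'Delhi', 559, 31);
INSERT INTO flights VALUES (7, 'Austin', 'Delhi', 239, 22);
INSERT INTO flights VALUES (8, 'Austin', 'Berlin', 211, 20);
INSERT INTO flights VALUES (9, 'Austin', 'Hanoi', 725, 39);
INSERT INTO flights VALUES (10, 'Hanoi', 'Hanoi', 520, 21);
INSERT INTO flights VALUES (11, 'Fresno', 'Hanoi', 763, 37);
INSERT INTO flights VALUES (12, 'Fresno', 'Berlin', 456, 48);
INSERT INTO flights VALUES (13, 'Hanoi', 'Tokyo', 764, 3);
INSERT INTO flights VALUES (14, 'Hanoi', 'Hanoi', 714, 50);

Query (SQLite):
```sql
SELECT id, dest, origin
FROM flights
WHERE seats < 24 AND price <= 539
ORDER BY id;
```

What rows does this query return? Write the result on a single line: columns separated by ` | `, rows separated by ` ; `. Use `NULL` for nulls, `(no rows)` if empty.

seats < 24: ids {1, 5, 7, 8, 10, 13}
price <= 539: ids {1, 2, 5, 7, 8, 10, 12}
Combine with AND.

1 | Tokyo | Hanoi ; 5 | Tokyo | Hanoi ; 7 | Delhi | Austin ; 8 | Berlin | Austin ; 10 | Hanoi | Hanoi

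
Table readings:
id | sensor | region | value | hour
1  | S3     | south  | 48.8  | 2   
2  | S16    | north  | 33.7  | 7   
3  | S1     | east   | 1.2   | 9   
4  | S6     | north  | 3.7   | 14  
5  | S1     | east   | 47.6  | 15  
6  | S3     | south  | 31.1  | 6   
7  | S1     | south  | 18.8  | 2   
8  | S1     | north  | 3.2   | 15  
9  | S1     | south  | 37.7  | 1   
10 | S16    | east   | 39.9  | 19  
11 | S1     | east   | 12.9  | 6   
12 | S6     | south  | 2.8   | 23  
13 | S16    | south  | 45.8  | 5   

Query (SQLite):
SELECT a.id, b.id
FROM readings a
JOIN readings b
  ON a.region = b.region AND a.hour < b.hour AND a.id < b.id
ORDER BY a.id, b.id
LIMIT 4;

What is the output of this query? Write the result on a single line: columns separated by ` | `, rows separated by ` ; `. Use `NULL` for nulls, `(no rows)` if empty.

1 | 6 ; 1 | 12 ; 1 | 13 ; 2 | 4

Pairs (a,b) with same region, a.hour < b.hour, a.id < b.id.
region groups: east:{3,5,10,11} north:{2,4,8} south:{1,6,7,9,12,13}
Ordered by (a.id, b.id); first 4.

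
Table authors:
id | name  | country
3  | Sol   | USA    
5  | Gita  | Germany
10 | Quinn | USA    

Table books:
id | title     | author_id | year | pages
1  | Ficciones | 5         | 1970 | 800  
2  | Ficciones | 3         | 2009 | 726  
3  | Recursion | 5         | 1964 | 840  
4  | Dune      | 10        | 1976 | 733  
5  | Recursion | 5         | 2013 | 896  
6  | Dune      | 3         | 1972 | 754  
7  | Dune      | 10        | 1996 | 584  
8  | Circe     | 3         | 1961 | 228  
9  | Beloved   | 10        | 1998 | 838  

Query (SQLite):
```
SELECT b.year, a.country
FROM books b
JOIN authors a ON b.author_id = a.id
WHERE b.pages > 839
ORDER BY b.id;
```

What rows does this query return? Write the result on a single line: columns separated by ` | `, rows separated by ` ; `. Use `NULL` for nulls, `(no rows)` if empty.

1964 | Germany ; 2013 | Germany

Each books row matches the authors row where author_id = authors.id.
Then keep rows with b.pages > 839.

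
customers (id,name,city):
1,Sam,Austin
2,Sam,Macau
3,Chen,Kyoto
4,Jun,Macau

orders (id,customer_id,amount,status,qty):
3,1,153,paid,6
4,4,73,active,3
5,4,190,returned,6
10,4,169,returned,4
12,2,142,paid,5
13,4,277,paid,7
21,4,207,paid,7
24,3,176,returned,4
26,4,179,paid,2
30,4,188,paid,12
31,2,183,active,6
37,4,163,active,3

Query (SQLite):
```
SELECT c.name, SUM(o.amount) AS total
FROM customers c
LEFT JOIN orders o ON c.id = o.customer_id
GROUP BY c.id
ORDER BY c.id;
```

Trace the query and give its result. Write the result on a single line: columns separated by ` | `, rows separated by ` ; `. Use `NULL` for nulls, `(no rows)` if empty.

LEFT JOIN keeps every customers row; unmatched ones get NULL for orders columns.
Group by customers.id and compute SUM(o.amount). SUM over an all-NULL group is NULL.
  1: ids {3} → SUM(o.amount)=153
  2: ids {12, 31} → SUM(o.amount)=325
  3: ids {24} → SUM(o.amount)=176
  4: ids {4, 5, 10, 13, 21, 26, 30, 37} → SUM(o.amount)=1446

Sam | 153 ; Sam | 325 ; Chen | 176 ; Jun | 1446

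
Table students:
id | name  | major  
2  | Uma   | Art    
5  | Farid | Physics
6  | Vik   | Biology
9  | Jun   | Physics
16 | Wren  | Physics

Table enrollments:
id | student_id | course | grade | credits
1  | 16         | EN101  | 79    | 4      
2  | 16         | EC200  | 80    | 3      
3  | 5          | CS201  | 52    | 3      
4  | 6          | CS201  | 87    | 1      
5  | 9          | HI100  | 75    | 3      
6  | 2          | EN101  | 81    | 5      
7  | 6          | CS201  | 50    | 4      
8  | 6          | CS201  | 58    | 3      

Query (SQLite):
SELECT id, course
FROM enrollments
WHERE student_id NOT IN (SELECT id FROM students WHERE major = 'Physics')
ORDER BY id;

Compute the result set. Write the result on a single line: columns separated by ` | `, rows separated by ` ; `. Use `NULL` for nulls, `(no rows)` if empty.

Inner query: students.id where major = 'Physics'.
Outer: keep enrollments rows whose student_id is not in that set.
Inner query → {5, 9, 16}

4 | CS201 ; 6 | EN101 ; 7 | CS201 ; 8 | CS201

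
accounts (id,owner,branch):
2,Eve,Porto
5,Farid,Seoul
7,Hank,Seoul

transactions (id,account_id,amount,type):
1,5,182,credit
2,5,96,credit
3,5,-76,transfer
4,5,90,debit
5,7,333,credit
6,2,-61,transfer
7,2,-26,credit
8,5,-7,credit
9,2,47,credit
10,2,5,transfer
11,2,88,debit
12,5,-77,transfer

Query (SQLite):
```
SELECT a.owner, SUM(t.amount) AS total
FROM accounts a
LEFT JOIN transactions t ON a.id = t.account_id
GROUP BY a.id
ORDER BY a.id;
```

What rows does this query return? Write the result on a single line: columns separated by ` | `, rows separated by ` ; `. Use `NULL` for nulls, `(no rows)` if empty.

Eve | 53 ; Farid | 208 ; Hank | 333

LEFT JOIN keeps every accounts row; unmatched ones get NULL for transactions columns.
Group by accounts.id and compute SUM(t.amount). SUM over an all-NULL group is NULL.
  2: ids {6, 7, 9, 10, 11} → SUM(t.amount)=53
  5: ids {1, 2, 3, 4, 8, 12} → SUM(t.amount)=208
  7: ids {5} → SUM(t.amount)=333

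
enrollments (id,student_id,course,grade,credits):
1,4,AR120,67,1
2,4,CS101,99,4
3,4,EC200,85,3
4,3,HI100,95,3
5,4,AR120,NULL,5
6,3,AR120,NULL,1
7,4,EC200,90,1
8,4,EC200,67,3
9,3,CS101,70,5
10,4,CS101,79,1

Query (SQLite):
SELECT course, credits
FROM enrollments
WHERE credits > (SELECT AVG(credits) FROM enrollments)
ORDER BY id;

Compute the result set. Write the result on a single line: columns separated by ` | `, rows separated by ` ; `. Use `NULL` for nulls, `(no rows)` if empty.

CS101 | 4 ; EC200 | 3 ; HI100 | 3 ; AR120 | 5 ; EC200 | 3 ; CS101 | 5

Scalar subquery: AVG(credits) over all enrollments rows = 2.7.
Keep rows where credits > that value.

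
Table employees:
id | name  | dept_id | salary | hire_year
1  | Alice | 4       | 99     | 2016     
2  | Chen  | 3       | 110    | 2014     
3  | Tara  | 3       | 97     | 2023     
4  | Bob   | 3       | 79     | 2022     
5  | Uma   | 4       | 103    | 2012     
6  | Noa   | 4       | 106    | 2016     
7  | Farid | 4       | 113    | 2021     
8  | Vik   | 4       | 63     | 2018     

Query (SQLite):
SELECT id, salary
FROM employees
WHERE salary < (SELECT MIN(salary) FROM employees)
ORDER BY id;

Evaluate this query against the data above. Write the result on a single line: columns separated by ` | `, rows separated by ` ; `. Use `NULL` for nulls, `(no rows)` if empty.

(no rows)

Scalar subquery: MIN(salary) over all employees rows = 63.
Keep rows where salary < that value.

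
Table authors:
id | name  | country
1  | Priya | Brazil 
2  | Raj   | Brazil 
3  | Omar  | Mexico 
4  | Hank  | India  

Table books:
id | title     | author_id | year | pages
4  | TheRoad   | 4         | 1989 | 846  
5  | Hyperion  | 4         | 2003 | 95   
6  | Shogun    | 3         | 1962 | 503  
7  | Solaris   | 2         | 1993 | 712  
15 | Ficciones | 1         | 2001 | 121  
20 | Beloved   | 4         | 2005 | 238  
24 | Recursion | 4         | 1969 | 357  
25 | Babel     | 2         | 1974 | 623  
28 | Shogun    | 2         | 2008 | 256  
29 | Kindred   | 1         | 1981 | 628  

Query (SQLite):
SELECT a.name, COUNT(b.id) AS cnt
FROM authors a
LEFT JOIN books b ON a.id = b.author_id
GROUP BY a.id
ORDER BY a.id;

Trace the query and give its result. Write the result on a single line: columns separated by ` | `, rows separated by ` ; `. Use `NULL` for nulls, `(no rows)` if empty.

Priya | 2 ; Raj | 3 ; Omar | 1 ; Hank | 4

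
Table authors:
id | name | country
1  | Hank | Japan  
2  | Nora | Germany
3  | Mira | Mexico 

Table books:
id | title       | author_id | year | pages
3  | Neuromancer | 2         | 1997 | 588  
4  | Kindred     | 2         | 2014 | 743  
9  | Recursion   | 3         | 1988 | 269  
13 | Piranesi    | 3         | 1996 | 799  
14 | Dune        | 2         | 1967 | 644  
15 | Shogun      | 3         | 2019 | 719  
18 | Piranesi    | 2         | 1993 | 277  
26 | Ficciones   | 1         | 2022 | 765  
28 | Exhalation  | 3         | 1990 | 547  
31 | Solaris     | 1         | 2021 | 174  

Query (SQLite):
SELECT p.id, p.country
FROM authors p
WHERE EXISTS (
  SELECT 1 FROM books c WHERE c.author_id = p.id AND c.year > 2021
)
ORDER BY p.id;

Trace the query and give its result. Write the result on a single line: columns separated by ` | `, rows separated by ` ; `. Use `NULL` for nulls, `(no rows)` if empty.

1 | Japan

For each authors row, check whether any books with matching author_id has year > 2021.
Keep rows where that is true.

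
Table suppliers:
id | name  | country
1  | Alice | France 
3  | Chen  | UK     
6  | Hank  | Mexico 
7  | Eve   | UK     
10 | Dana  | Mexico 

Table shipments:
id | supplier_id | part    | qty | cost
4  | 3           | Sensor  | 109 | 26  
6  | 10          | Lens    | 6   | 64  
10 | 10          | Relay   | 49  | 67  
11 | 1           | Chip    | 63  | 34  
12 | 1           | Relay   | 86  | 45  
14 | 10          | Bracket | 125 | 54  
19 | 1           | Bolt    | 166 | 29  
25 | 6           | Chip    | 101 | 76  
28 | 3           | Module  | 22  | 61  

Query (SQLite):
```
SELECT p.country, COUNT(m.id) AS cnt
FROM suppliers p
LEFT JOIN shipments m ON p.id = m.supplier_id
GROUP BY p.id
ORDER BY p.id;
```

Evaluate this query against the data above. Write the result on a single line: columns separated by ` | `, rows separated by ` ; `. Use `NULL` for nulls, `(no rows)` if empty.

France | 3 ; UK | 2 ; Mexico | 1 ; UK | 0 ; Mexico | 3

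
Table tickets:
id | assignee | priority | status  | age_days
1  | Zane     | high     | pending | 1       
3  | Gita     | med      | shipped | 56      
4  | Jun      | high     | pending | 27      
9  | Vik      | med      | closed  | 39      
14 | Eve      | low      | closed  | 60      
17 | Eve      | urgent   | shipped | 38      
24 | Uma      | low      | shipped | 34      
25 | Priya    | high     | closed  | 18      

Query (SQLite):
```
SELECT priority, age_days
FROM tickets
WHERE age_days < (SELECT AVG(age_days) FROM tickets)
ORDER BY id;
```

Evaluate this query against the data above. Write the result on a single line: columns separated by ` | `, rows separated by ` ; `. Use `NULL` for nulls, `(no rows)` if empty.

high | 1 ; high | 27 ; low | 34 ; high | 18

Scalar subquery: AVG(age_days) over all tickets rows = 34.125.
Keep rows where age_days < that value.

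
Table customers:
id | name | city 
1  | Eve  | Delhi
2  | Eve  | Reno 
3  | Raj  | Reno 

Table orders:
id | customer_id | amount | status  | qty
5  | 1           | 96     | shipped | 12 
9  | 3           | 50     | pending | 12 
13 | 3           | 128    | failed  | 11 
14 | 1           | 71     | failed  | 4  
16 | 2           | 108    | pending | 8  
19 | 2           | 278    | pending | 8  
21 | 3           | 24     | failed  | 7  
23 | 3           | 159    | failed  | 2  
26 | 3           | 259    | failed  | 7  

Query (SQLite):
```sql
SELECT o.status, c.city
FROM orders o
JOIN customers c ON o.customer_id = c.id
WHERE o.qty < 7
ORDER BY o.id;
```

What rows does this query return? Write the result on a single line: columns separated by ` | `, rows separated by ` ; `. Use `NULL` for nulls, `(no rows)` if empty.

failed | Delhi ; failed | Reno

Each orders row matches the customers row where customer_id = customers.id.
Then keep rows with o.qty < 7.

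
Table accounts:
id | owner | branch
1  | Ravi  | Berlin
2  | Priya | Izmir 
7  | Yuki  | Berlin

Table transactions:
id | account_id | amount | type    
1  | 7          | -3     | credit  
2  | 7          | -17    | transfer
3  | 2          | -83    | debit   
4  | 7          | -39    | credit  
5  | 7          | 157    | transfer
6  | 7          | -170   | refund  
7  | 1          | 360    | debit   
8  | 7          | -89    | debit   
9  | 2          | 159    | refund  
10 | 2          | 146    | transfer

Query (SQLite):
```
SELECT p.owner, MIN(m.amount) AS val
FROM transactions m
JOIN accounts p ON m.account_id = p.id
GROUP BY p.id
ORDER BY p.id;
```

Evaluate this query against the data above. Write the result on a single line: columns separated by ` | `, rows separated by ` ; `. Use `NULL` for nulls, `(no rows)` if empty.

Join each transactions row to its accounts via account_id.
Group joined rows by accounts.id; compute MIN(m.amount) per group.
  1: ids {7} → MIN(m.amount)=360
  2: ids {3, 9, 10} → MIN(m.amount)=-83
  7: ids {1, 2, 4, 5, 6, 8} → MIN(m.amount)=-170

Ravi | 360 ; Priya | -83 ; Yuki | -170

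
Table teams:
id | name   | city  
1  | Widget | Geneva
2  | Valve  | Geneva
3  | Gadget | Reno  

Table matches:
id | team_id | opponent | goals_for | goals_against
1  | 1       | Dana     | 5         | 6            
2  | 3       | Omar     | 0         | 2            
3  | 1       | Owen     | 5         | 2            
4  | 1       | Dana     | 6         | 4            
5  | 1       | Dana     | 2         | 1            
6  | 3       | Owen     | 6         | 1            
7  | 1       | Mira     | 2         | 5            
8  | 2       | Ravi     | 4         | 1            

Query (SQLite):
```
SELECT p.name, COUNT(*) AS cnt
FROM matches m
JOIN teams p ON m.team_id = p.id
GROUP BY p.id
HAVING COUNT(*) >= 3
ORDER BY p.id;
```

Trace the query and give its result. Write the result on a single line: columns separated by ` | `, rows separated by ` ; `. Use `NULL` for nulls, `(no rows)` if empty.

Join each matches row to its teams via team_id.
Group joined rows by teams.id; compute COUNT(*) per group.
HAVING: keep groups with count ≥ 3.
  1: ids {1, 3, 4, 5, 7} → COUNT(*)=5
  2: ids {8} → COUNT(*)=1
  3: ids {2, 6} → COUNT(*)=2

Widget | 5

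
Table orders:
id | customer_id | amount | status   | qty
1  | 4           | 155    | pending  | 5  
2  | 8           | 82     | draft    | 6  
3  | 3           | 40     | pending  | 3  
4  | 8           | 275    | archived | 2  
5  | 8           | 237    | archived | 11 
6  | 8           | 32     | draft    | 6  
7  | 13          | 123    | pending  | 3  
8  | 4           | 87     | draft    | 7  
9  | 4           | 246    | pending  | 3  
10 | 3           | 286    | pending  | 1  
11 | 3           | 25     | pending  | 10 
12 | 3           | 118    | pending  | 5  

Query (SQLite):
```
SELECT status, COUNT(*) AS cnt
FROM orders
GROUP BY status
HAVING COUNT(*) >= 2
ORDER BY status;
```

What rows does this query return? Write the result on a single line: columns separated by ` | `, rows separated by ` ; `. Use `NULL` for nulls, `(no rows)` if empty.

Partition orders by status; compute COUNT(*) within each group.
HAVING: keep groups with count ≥ 2.
  archived: ids {4, 5} → COUNT(*)=2
  draft: ids {2, 6, 8} → COUNT(*)=3
  pending: ids {1, 3, 7, 9, 10, 11, 12} → COUNT(*)=7

archived | 2 ; draft | 3 ; pending | 7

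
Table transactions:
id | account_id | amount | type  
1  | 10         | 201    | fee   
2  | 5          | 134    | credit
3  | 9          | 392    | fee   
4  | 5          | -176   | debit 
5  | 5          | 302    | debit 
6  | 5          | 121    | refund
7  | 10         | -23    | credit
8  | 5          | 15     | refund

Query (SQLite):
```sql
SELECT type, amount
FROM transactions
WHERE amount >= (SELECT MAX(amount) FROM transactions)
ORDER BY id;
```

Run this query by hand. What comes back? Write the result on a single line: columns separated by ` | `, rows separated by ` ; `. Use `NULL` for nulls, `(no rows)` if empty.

fee | 392

Scalar subquery: MAX(amount) over all transactions rows = 392.
Keep rows where amount >= that value.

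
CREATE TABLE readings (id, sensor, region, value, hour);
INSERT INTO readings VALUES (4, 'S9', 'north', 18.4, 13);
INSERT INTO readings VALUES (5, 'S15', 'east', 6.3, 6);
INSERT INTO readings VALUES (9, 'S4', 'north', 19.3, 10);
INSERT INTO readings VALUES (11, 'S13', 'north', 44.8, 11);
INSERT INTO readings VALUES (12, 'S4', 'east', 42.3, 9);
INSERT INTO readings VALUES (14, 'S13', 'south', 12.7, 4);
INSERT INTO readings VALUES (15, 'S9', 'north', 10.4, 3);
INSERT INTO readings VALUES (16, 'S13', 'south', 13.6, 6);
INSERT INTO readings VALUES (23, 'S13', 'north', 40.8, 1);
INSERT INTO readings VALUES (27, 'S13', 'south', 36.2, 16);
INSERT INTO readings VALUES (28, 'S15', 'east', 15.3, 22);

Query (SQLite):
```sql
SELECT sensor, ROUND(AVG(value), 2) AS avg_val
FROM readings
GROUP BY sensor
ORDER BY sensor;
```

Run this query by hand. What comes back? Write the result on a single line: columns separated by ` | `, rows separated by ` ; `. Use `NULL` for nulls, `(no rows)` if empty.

Partition readings by sensor; compute ROUND(AVG(value), 2) within each group.
  S13: ids {11, 14, 16, 23, 27} → ROUND(AVG(value), 2)=29.62
  S15: ids {5, 28} → ROUND(AVG(value), 2)=10.8
  S4: ids {9, 12} → ROUND(AVG(value), 2)=30.8
  S9: ids {4, 15} → ROUND(AVG(value), 2)=14.4

S13 | 29.62 ; S15 | 10.8 ; S4 | 30.8 ; S9 | 14.4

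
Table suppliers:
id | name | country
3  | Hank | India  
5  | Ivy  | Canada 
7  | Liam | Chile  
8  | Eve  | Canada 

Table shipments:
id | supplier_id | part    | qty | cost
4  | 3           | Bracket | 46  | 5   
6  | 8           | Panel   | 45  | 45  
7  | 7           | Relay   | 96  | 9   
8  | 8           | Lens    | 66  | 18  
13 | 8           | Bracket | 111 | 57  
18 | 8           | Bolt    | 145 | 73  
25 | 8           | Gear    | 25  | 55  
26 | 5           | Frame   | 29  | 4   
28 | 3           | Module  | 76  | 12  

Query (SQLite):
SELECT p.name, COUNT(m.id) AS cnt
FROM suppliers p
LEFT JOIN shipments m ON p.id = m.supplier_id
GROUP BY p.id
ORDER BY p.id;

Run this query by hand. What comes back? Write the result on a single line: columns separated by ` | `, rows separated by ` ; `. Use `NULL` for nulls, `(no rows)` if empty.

Hank | 2 ; Ivy | 1 ; Liam | 1 ; Eve | 5

LEFT JOIN keeps every suppliers row; unmatched ones get NULL for shipments columns.
Group by suppliers.id and compute COUNT(m.id). COUNT(col) of an all-NULL group is 0.
  3: ids {4, 28} → COUNT(m.id)=2
  5: ids {26} → COUNT(m.id)=1
  7: ids {7} → COUNT(m.id)=1
  8: ids {6, 8, 13, 18, 25} → COUNT(m.id)=5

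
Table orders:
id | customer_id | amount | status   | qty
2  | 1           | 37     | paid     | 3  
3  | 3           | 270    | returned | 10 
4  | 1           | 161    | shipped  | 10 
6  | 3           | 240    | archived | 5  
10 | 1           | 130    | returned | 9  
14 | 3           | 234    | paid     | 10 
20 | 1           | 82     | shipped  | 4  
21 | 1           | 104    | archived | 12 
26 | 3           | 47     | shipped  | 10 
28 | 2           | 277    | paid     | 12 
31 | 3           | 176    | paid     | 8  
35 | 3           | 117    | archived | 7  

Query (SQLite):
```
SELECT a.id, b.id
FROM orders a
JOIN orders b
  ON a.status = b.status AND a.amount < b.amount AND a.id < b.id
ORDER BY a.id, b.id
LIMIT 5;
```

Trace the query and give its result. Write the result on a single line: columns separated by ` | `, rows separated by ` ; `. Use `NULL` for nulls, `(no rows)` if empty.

Pairs (a,b) with same status, a.amount < b.amount, a.id < b.id.
status groups: archived:{6,21,35} paid:{2,14,28,31} returned:{3,10} shipped:{4,20,26}
Ordered by (a.id, b.id); first 5.

2 | 14 ; 2 | 28 ; 2 | 31 ; 14 | 28 ; 21 | 35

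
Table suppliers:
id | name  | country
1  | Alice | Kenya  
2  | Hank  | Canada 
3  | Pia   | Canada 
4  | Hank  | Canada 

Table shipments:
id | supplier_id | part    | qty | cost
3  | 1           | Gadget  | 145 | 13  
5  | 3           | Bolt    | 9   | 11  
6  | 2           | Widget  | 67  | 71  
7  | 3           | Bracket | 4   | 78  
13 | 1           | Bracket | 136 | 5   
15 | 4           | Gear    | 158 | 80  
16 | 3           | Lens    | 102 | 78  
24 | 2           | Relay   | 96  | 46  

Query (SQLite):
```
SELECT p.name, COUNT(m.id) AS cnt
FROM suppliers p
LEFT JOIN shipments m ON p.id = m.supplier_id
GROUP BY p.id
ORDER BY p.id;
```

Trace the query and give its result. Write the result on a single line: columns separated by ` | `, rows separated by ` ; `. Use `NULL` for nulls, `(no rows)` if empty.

Alice | 2 ; Hank | 2 ; Pia | 3 ; Hank | 1

LEFT JOIN keeps every suppliers row; unmatched ones get NULL for shipments columns.
Group by suppliers.id and compute COUNT(m.id). COUNT(col) of an all-NULL group is 0.
  1: ids {3, 13} → COUNT(m.id)=2
  2: ids {6, 24} → COUNT(m.id)=2
  3: ids {5, 7, 16} → COUNT(m.id)=3
  4: ids {15} → COUNT(m.id)=1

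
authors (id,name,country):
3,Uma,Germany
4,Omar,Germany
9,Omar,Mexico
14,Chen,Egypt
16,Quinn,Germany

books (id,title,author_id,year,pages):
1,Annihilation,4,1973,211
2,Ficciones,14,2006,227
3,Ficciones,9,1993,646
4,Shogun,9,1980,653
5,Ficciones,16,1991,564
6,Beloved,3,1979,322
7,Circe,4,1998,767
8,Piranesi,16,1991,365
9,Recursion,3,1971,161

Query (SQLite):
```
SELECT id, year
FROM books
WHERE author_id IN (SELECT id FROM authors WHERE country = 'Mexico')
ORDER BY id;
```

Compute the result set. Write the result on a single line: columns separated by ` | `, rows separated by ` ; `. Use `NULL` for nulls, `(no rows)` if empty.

3 | 1993 ; 4 | 1980

Inner query: authors.id where country = 'Mexico'.
Outer: keep books rows whose author_id is in that set.
Inner query → {9}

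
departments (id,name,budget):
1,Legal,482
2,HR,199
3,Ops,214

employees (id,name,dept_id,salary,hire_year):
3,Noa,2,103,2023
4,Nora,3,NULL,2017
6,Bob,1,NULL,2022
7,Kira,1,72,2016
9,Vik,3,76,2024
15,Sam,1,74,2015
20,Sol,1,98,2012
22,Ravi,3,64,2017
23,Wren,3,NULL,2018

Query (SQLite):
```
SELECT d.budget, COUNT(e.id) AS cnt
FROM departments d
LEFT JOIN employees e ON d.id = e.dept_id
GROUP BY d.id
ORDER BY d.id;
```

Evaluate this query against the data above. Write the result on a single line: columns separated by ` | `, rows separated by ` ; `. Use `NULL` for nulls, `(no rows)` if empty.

LEFT JOIN keeps every departments row; unmatched ones get NULL for employees columns.
Group by departments.id and compute COUNT(e.id). COUNT(col) of an all-NULL group is 0.
  1: ids {6, 7, 15, 20} → COUNT(e.id)=4
  2: ids {3} → COUNT(e.id)=1
  3: ids {4, 9, 22, 23} → COUNT(e.id)=4

482 | 4 ; 199 | 1 ; 214 | 4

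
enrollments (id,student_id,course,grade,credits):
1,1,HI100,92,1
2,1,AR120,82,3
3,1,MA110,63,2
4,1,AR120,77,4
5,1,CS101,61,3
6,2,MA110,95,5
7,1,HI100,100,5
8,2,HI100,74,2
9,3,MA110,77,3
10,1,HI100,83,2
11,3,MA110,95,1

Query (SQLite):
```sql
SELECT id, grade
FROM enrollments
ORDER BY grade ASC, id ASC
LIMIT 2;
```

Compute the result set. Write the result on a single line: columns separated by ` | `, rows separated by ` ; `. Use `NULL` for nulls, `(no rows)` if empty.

Sort by grade asc, tiebreak id asc: (61, id=5), (63, id=3), (74, id=8), (77, id=4), (77, id=9) …. Take first 2.

5 | 61 ; 3 | 63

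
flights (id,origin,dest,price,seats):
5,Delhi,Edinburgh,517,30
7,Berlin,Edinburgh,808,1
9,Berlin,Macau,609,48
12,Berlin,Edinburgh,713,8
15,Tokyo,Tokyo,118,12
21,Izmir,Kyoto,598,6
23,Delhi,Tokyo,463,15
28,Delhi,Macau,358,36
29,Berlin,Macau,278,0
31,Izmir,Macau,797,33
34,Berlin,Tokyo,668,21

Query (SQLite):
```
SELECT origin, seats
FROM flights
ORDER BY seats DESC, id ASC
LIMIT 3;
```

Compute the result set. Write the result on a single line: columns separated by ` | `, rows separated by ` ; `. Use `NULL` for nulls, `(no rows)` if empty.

Berlin | 48 ; Delhi | 36 ; Izmir | 33

Sort by seats desc, tiebreak id asc: (48, id=9), (36, id=28), (33, id=31), (30, id=5), (21, id=34), (15, id=23) …. Take first 3.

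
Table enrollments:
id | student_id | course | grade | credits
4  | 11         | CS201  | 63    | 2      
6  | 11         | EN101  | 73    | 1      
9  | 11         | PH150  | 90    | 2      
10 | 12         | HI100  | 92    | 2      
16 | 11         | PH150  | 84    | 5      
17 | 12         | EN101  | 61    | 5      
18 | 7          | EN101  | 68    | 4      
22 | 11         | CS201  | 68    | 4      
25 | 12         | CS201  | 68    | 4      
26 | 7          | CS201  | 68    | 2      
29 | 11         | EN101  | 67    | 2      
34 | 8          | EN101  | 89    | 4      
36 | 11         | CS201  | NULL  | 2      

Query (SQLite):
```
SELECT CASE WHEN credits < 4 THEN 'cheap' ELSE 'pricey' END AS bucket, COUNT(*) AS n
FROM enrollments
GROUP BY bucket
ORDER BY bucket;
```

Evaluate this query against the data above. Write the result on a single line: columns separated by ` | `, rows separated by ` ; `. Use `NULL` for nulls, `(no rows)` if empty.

cheap | 7 ; pricey | 6

Bucket rows by credits < 4 → 'cheap' else 'pricey'; count each bucket.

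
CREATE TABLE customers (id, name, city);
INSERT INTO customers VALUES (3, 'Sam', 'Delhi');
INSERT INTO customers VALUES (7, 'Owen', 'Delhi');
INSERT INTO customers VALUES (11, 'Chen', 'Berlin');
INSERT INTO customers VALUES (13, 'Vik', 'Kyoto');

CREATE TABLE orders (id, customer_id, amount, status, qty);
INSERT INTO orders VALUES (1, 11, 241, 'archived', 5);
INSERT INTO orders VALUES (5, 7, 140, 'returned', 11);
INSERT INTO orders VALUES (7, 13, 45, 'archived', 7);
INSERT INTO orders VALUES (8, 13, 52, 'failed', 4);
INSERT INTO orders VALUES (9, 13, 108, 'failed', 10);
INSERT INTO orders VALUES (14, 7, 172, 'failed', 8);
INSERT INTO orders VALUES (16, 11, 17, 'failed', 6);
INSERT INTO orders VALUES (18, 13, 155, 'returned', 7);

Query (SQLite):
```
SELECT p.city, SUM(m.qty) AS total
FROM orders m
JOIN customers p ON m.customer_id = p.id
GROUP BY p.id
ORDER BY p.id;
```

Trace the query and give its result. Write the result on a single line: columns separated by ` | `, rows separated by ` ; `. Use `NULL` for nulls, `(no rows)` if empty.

Delhi | 19 ; Berlin | 11 ; Kyoto | 28

Join each orders row to its customers via customer_id.
Group joined rows by customers.id; compute SUM(m.qty) per group.
  7: ids {5, 14} → SUM(m.qty)=19
  11: ids {1, 16} → SUM(m.qty)=11
  13: ids {7, 8, 9, 18} → SUM(m.qty)=28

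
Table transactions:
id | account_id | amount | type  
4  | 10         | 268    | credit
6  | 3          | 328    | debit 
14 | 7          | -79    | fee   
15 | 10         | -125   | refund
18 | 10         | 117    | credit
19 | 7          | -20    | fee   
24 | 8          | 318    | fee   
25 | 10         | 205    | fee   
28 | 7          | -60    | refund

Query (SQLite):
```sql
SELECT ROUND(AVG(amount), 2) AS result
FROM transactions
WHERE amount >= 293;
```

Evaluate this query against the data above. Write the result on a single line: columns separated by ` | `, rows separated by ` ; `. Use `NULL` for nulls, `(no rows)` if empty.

Rows where amount >= 293 → amount values: [328, 318].
AVG = 646 / 2 (rounded to 2 dp).

323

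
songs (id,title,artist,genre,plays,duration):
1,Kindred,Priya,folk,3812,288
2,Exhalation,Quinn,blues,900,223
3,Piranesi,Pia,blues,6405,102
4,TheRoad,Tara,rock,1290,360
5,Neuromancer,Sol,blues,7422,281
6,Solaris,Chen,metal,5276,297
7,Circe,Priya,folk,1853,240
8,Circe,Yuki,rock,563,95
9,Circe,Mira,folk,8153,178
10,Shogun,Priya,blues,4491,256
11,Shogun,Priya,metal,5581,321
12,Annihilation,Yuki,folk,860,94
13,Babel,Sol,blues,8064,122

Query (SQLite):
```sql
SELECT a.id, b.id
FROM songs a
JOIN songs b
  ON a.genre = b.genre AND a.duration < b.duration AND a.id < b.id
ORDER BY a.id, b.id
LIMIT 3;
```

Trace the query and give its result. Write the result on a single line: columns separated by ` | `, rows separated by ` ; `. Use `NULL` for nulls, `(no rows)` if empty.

2 | 5 ; 2 | 10 ; 3 | 5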